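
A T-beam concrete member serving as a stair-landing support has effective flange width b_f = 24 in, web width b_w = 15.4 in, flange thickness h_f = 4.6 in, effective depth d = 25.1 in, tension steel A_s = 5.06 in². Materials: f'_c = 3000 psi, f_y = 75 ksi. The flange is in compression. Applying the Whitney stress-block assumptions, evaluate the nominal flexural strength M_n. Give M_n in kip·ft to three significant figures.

Tension: T = A_s f_y = 5.06 × 75 = 379.5 kips.
Try a within the flange: a = T/(0.85 f'_c b_f) = 379.5/(0.85 × 3 × 24) = 6.201 in.
a = 6.201 > h_f = 4.6 in: the block extends into the web. Split into flange-overhang and web parts.
C_f = 0.85 f'_c (b_f − b_w) h_f = 0.85 × 3 × (24 − 15.4) × 4.6 = 100.9 kips.
Remaining web compression depth: a_w = (T − C_f)/(0.85 f'_c b_w) = (379.5 − 100.9)/(0.85 × 3 × 15.4) = 7.094 in.
M_n = C_f(d − h_f/2) + (T − C_f)(d − a_w/2) = 100.9 × (25.1 − 2.3) + 278.6 × (25.1 − 3.547) = 2300.5 + 6004.7 = 8305.2 kip·in.
M_n = 8305.2/12 = 692.10 kip·ft.

M_n ≈ 692 kip·ft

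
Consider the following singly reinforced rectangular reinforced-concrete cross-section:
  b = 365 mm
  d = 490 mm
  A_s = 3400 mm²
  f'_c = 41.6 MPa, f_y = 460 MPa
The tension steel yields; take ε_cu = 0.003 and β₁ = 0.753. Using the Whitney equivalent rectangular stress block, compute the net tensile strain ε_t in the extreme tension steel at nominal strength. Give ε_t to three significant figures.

ε_t ≈ 0.00613

a = A_s f_y/(0.85 f'_c b) = 121.18 mm.
β₁ = 0.753, so c = a/β₁ = 121.18/0.753 = 160.93 mm.
From the linear strain diagram with ε_cu = 0.003: ε_t = 0.003 (d − c)/c = 0.003 × (490 − 160.93)/160.93 = 0.00613.
Since ε_t ≥ 0.005, the section is tension-controlled.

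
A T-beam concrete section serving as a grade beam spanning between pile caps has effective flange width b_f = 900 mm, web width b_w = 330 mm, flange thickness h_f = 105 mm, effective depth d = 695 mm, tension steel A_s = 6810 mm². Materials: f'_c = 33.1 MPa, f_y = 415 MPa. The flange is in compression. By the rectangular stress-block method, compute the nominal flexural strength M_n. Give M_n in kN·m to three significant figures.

M_n ≈ 1810 kN·m

Tension: T = A_s f_y = 6810 × 415 = 2826150 N.
Try a within the flange: a = T/(0.85 f'_c b_f) = 2826150/(0.85 × 33.1 × 900) = 111.61 mm.
a = 111.61 > h_f = 105 mm: the block extends into the web. Split into flange-overhang and web parts.
C_f = 0.85 f'_c (b_f − b_w) h_f = 0.85 × 33.1 × (900 − 330) × 105 = 1683880 N.
Remaining web compression depth: a_w = (T − C_f)/(0.85 f'_c b_w) = (2826150 − 1683880)/(0.85 × 33.1 × 330) = 123.03 mm.
M_n = C_f(d − h_f/2) + (T − C_f)(d − a_w/2) = 1683880 × (695 − 52.5) + 1142270 × (695 − 61.515) = 1081.89 + 723.61 = 1805.50 × 10⁶ N·mm.
M_n = 1805.50 kN·m.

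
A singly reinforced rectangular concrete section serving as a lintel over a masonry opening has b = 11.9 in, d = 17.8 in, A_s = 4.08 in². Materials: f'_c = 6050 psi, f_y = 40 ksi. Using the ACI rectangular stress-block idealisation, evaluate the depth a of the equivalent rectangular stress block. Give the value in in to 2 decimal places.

a ≈ 2.67 in

T = A_s f_y = 4.08 × 40 = 163.2 kips.
a = T/(0.85 f'_c b) = 163.2/(0.85 × 6.05 × 11.9) = 2.67 in.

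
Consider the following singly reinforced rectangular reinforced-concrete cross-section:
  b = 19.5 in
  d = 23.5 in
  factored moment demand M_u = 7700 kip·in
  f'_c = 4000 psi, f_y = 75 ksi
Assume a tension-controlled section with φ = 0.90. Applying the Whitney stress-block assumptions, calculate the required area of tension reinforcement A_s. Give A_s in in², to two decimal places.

M_n = M_u/φ = 7700/0.90 = 8555.56 kip·in.
From M_n = 0.85 f'_c a b (d − a/2):
a = d − √(d² − 2M_n/(0.85 f'_c b)) = 23.5 − √(23.5² − 2 × 8555.56/(0.85 × 4 × 19.5)) = 6.349 in.
A_s = 0.85 f'_c a b / f_y = 0.85 × 4 × 6.349 × 19.5 / 75 = 5.613 in².

A_s ≈ 5.61 in²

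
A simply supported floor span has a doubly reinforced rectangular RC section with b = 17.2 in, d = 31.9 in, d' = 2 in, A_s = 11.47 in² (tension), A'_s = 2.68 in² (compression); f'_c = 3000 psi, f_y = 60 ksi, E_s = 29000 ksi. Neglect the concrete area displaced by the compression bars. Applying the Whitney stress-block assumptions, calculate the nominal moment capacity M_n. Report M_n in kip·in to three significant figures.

M_n ≈ 18500 kip·in

Assume both steels yield.
a = (A_s − A'_s) f_y/(0.85 f'_c b) = (11.47 − 2.68) × 60/(0.85 × 3 × 17.2) = 12.025 in.
c = a/β₁ = 12.025/0.85 = 14.147 in; ε'_s = 0.003(c − d')/c = 0.0026 ≥ ε_y = 0.0021, so the compression steel yields.
M_n = (A_s − A'_s) f_y (d − a/2) + A'_s f_y (d − d') = 527.4 × (31.9 − 6.0125) + 160.8 × (31.9 − 2) = 13653.1 + 4807.9 = 18461.0 kip·in.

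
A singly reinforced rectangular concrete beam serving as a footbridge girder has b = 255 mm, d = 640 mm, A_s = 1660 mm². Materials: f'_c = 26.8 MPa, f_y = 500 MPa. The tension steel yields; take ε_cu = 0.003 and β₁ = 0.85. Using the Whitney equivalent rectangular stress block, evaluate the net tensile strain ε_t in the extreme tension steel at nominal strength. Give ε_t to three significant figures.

ε_t ≈ 0.00842

a = A_s f_y/(0.85 f'_c b) = 142.88 mm.
β₁ = 0.85, so c = a/β₁ = 142.88/0.85 = 168.09 mm.
From the linear strain diagram with ε_cu = 0.003: ε_t = 0.003 (d − c)/c = 0.003 × (640 − 168.09)/168.09 = 0.00842.
Since ε_t ≥ 0.005, the section is tension-controlled.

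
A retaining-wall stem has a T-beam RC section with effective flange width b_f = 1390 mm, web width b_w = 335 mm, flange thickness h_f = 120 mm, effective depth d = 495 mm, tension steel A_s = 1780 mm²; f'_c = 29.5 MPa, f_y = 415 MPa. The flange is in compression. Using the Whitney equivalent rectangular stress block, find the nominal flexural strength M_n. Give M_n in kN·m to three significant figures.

M_n ≈ 358 kN·m

Tension: T = A_s f_y = 1780 × 415 = 738700 N.
Try a within the flange: a = T/(0.85 f'_c b_f) = 738700/(0.85 × 29.5 × 1390) = 21.19 mm.
Since a = 21.19 ≤ h_f = 120 mm, the stress block lies entirely in the flange; analyse as a rectangular beam of width b_f.
M_n = T(d − a/2) = 738700 × (495 − 10.595) = 357.83 × 10⁶ N·mm.
M_n = 357.83 kN·m.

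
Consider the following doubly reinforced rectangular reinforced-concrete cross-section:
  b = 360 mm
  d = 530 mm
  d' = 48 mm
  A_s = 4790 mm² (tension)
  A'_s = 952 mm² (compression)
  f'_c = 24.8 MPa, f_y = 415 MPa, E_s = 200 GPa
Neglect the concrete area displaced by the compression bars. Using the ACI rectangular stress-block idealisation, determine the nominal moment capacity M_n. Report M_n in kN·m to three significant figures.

Assume both tension and compression steel yield.
Net tension couple steel: A_s − A'_s = 3838 mm².
a = (A_s − A'_s) f_y / (0.85 f'_c b) = 1592770/(0.85 × 24.8 × 360) = 209.88 mm.
c = a/β₁ = 209.88/0.85 = 246.92 mm; ε'_s = 0.003(c − d')/c = 0.0024 ≥ f_y/E_s = 0.0021, so compression steel does yield.
M_n = (A_s − A'_s) f_y (d − a/2) + A'_s f_y (d − d') = [1592770 × (530 − 104.94) + 395080 × (530 − 48)] × 10⁻⁶ = 677.02 + 190.43 = 867.45 kN·m.

M_n ≈ 867 kN·m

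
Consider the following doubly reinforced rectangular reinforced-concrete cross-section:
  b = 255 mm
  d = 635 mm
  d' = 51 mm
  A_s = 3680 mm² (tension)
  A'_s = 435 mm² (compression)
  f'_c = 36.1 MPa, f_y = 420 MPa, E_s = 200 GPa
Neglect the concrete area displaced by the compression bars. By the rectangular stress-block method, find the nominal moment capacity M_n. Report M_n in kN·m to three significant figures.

Assume both tension and compression steel yield.
Net tension couple steel: A_s − A'_s = 3245 mm².
a = (A_s − A'_s) f_y / (0.85 f'_c b) = 1362900/(0.85 × 36.1 × 255) = 174.18 mm.
c = a/β₁ = 174.18/0.792 = 219.92 mm; ε'_s = 0.003(c − d')/c = 0.0023 ≥ f_y/E_s = 0.0021, so compression steel does yield.
M_n = (A_s − A'_s) f_y (d − a/2) + A'_s f_y (d − d') = [1362900 × (635 − 87.09) + 182700 × (635 − 51)] × 10⁻⁶ = 746.75 + 106.70 = 853.45 kN·m.

M_n ≈ 853 kN·m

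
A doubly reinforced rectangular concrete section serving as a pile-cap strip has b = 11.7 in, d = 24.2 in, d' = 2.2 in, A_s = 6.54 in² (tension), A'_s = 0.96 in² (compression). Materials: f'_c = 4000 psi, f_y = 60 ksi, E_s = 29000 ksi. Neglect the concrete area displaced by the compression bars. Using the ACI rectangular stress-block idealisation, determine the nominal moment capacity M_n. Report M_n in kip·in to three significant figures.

M_n ≈ 7960 kip·in

Assume both steels yield.
a = (A_s − A'_s) f_y/(0.85 f'_c b) = (6.54 − 0.96) × 60/(0.85 × 4 × 11.7) = 8.416 in.
c = a/β₁ = 8.416/0.85 = 9.901 in; ε'_s = 0.003(c − d')/c = 0.0023 ≥ ε_y = 0.0021, so the compression steel yields.
M_n = (A_s − A'_s) f_y (d − a/2) + A'_s f_y (d − d') = 334.8 × (24.2 − 4.208) + 57.6 × (24.2 − 2.2) = 6693.3 + 1267.2 = 7960.5 kip·in.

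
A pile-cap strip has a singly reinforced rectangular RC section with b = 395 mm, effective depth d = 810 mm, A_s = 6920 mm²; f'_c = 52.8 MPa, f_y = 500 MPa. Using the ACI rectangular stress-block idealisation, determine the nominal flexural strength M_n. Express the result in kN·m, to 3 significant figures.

T = A_s f_y = 6920 × 500 = 3460000 N = 3460 kN.
From C = T: a = T/(0.85 f'_c b) = 3460000/(0.85 × 52.8 × 395) = 195.18 mm.
M_n = T(d − a/2) = 3460 kN × (810 − 97.59) mm = 2464.94 kN·m.

M_n ≈ 2460 kN·m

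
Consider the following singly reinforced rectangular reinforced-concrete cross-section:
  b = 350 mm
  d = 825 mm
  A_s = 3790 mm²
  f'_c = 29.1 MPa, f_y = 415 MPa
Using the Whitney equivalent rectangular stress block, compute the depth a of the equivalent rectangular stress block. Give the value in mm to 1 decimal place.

T = A_s f_y = 3790 × 415 = 1572850 N = 1572.85 kN.
Setting C = 0.85 f'_c a b equal to T: a = 1572850/(0.85 × 29.1 × 350) = 181.7 mm.

a ≈ 181.7 mm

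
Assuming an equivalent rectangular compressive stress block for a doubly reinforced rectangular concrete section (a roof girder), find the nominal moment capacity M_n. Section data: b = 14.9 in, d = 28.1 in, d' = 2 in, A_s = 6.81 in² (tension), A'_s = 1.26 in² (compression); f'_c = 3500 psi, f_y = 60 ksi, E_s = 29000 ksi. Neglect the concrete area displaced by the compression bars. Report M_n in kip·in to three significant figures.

Assume both steels yield.
a = (A_s − A'_s) f_y/(0.85 f'_c b) = (6.81 − 1.26) × 60/(0.85 × 3.5 × 14.9) = 7.512 in.
c = a/β₁ = 7.512/0.85 = 8.838 in; ε'_s = 0.003(c − d')/c = 0.0023 ≥ ε_y = 0.0021, so the compression steel yields.
M_n = (A_s − A'_s) f_y (d − a/2) + A'_s f_y (d − d') = 333 × (28.1 − 3.756) + 75.6 × (28.1 − 2) = 8106.6 + 1973.2 = 10079.8 kip·in.

M_n ≈ 10100 kip·in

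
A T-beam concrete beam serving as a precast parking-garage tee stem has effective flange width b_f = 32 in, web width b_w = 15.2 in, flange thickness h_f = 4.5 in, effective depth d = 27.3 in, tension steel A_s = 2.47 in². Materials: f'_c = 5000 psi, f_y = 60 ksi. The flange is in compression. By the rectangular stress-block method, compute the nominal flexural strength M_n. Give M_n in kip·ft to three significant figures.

M_n ≈ 330 kip·ft

Tension: T = A_s f_y = 2.47 × 60 = 148.2 kips.
Try a within the flange: a = T/(0.85 f'_c b_f) = 148.2/(0.85 × 5 × 32) = 1.090 in.
Since a = 1.090 ≤ h_f = 4.5 in, the stress block lies entirely in the flange; analyse as a rectangular beam of width b_f.
M_n = T(d − a/2) = 148.2 × (27.3 − 0.545) = 3965.1 kip·in.
M_n = 3965.1/12 = 330.43 kip·ft.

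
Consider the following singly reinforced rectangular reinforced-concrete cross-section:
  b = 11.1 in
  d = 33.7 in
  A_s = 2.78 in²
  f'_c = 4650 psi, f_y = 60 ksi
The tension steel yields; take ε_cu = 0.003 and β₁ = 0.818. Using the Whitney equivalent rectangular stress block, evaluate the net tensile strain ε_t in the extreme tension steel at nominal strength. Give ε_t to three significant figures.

a = A_s f_y/(0.85 f'_c b) = 3.802 in.
β₁ = 0.818, so c = a/β₁ = 3.802/0.818 = 4.648 in.
From the linear strain diagram with ε_cu = 0.003: ε_t = 0.003 (d − c)/c = 0.003 × (33.7 − 4.648)/4.648 = 0.0188.
Since ε_t ≥ 0.005, the section is tension-controlled.

ε_t ≈ 0.0188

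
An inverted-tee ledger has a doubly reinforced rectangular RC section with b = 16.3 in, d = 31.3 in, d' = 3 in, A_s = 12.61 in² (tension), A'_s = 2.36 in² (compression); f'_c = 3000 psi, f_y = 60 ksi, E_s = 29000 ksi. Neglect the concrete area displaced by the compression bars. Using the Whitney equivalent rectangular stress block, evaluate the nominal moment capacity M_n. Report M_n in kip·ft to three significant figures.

M_n ≈ 1560 kip·ft

Assume both steels yield.
a = (A_s − A'_s) f_y/(0.85 f'_c b) = (12.61 − 2.36) × 60/(0.85 × 3 × 16.3) = 14.796 in.
c = a/β₁ = 14.796/0.85 = 17.407 in; ε'_s = 0.003(c − d')/c = 0.0025 ≥ ε_y = 0.0021, so the compression steel yields.
M_n = (A_s − A'_s) f_y (d − a/2) + A'_s f_y (d − d') = 615 × (31.3 − 7.398) + 141.6 × (31.3 − 3) = 14699.7 + 4007.3 = 18707.0 kip·in = 18707.0/12 = 1558.92 kip·ft.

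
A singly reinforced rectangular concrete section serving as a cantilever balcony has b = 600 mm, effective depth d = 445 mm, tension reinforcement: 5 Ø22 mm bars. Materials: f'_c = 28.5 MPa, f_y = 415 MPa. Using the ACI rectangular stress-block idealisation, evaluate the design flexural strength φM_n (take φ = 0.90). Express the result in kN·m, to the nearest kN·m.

A_s = 5 × 380 = 1900 mm².
T = A_s f_y = 1900 × 415 = 788500 N = 788.5 kN.
From C = T: a = T/(0.85 f'_c b) = 788500/(0.85 × 28.5 × 600) = 54.25 mm.
M_n = T(d − a/2) = 788.5 kN × (445 − 27.125) mm = 329.49 kN·m.
φM_n = 0.90 × 329.49 = 296.54 kN·m.

φM_n ≈ 297 kN·m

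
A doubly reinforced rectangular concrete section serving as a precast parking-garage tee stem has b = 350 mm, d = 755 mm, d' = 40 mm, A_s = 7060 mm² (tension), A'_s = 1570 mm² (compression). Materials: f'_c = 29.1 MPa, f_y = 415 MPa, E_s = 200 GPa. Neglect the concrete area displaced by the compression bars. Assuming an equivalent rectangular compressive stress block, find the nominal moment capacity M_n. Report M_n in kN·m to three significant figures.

M_n ≈ 1890 kN·m

Assume both tension and compression steel yield.
Net tension couple steel: A_s − A'_s = 5490 mm².
a = (A_s − A'_s) f_y / (0.85 f'_c b) = 2278350/(0.85 × 29.1 × 350) = 263.17 mm.
c = a/β₁ = 263.17/0.842 = 312.55 mm; ε'_s = 0.003(c − d')/c = 0.0026 ≥ f_y/E_s = 0.0021, so compression steel does yield.
M_n = (A_s − A'_s) f_y (d − a/2) + A'_s f_y (d − d') = [2278350 × (755 − 131.585) + 651550 × (755 − 40)] × 10⁻⁶ = 1420.36 + 465.86 = 1886.22 kN·m.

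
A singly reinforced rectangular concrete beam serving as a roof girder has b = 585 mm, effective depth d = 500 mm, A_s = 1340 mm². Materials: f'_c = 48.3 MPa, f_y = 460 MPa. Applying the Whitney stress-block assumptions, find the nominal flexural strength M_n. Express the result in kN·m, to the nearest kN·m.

T = A_s f_y = 1340 × 460 = 616400 N = 616.4 kN.
From C = T: a = T/(0.85 f'_c b) = 616400/(0.85 × 48.3 × 585) = 25.66 mm.
M_n = T(d − a/2) = 616.4 kN × (500 − 12.83) mm = 300.29 kN·m.

M_n ≈ 300 kN·m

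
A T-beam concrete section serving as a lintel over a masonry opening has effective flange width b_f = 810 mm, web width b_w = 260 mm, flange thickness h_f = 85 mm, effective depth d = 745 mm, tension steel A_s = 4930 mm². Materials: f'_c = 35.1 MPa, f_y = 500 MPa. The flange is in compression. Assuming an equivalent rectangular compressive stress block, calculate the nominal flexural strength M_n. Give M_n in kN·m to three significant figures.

Tension: T = A_s f_y = 4930 × 500 = 2465000 N.
Try a within the flange: a = T/(0.85 f'_c b_f) = 2465000/(0.85 × 35.1 × 810) = 102.00 mm.
a = 102.00 > h_f = 85 mm: the block extends into the web. Split into flange-overhang and web parts.
C_f = 0.85 f'_c (b_f − b_w) h_f = 0.85 × 35.1 × (810 − 260) × 85 = 1394786 N.
Remaining web compression depth: a_w = (T − C_f)/(0.85 f'_c b_w) = (2465000 − 1394786)/(0.85 × 35.1 × 260) = 137.97 mm.
M_n = C_f(d − h_f/2) + (T − C_f)(d − a_w/2) = 1394786 × (745 − 42.5) + 1070214 × (745 − 68.985) = 979.84 + 723.48 = 1703.32 × 10⁶ N·mm.
M_n = 1703.32 kN·m.

M_n ≈ 1700 kN·m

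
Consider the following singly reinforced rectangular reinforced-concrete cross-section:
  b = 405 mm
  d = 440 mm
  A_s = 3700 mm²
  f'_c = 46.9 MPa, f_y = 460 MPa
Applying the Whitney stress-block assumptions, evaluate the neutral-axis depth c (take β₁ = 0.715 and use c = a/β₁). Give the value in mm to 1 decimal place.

T = A_s f_y = 3700 × 460 = 1702000 N = 1702 kN.
Setting C = 0.85 f'_c a b equal to T: a = 1702000/(0.85 × 46.9 × 405) = 105.418 mm.
With β₁ = 0.715, c = a/β₁ = 105.418/0.715 = 147.4 mm.

c ≈ 147.4 mm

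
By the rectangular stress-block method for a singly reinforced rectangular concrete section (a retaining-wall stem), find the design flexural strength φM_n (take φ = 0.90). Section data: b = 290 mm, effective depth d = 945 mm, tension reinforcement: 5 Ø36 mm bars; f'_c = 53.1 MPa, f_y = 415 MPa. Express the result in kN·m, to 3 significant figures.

φM_n ≈ 1640 kN·m

A_s = 5 × 1018 = 5090 mm².
T = A_s f_y = 5090 × 415 = 2112350 N = 2112.35 kN.
From C = T: a = T/(0.85 f'_c b) = 2112350/(0.85 × 53.1 × 290) = 161.38 mm.
M_n = T(d − a/2) = 2112.35 kN × (945 − 80.69) mm = 1825.73 kN·m.
φM_n = 0.90 × 1825.73 = 1643.16 kN·m.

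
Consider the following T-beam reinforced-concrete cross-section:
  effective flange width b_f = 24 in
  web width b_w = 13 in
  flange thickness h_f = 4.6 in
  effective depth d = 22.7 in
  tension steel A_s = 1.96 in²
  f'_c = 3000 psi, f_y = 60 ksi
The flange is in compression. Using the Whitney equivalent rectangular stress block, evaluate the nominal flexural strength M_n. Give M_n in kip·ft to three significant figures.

Tension: T = A_s f_y = 1.96 × 60 = 117.6 kips.
Try a within the flange: a = T/(0.85 f'_c b_f) = 117.6/(0.85 × 3 × 24) = 1.922 in.
Since a = 1.922 ≤ h_f = 4.6 in, the stress block lies entirely in the flange; analyse as a rectangular beam of width b_f.
M_n = T(d − a/2) = 117.6 × (22.7 − 0.961) = 2556.5 kip·in.
M_n = 2556.5/12 = 213.04 kip·ft.

M_n ≈ 213 kip·ft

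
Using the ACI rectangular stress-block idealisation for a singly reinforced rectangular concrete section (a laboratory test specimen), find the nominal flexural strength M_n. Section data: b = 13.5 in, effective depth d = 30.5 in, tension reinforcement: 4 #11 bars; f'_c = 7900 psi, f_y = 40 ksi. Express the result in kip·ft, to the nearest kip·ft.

M_n ≈ 606 kip·ft

A_s = 4 × 1.56 = 6.24 in².
T = A_s f_y = 6.24 × 40 = 249.6 kips.
a = T/(0.85 f'_c b) = 249.6/(0.85 × 7.9 × 13.5) = 2.753 in.
M_n = T(d − a/2) = 249.6 × (30.5 − 1.3765) = 7269.2 kip·in = 7269.2/12 = 605.77 kip·ft.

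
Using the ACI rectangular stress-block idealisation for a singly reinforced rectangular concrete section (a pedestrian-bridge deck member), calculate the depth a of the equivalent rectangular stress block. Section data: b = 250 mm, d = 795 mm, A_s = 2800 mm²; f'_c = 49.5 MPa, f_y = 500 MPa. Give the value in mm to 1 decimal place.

T = A_s f_y = 2800 × 500 = 1400000 N = 1400 kN.
Setting C = 0.85 f'_c a b equal to T: a = 1400000/(0.85 × 49.5 × 250) = 133.1 mm.

a ≈ 133.1 mm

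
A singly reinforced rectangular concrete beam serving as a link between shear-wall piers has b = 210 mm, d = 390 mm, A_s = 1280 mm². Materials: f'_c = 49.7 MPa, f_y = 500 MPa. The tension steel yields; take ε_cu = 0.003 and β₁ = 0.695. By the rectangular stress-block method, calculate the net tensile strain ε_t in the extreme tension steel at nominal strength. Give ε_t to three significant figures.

ε_t ≈ 0.00827

a = A_s f_y/(0.85 f'_c b) = 72.14 mm.
β₁ = 0.695, so c = a/β₁ = 72.14/0.695 = 103.80 mm.
From the linear strain diagram with ε_cu = 0.003: ε_t = 0.003 (d − c)/c = 0.003 × (390 − 103.80)/103.80 = 0.00827.
Since ε_t ≥ 0.005, the section is tension-controlled.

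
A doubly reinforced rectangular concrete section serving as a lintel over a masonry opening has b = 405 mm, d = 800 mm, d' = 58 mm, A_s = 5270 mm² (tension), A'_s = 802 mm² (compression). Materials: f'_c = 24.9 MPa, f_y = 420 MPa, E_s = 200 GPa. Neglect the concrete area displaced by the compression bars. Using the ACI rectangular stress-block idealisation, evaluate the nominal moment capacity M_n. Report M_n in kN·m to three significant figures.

Assume both tension and compression steel yield.
Net tension couple steel: A_s − A'_s = 4468 mm².
a = (A_s − A'_s) f_y / (0.85 f'_c b) = 1876560/(0.85 × 24.9 × 405) = 218.92 mm.
c = a/β₁ = 218.92/0.85 = 257.55 mm; ε'_s = 0.003(c − d')/c = 0.0023 ≥ f_y/E_s = 0.0021, so compression steel does yield.
M_n = (A_s − A'_s) f_y (d − a/2) + A'_s f_y (d − d') = [1876560 × (800 − 109.46) + 336840 × (800 − 58)] × 10⁻⁶ = 1295.84 + 249.94 = 1545.78 kN·m.

M_n ≈ 1550 kN·m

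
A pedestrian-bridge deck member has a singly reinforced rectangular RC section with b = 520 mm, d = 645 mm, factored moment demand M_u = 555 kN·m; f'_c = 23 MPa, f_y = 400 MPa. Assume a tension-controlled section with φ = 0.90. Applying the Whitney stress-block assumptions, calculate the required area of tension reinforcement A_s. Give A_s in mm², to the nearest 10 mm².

A_s ≈ 2600 mm²

M_n = M_u/φ = 555/0.90 = 616.667 kN·m.
With M_n = 0.85 f'_c a b (d − a/2), solve the quadratic for a:
a = d − √(d² − 2M_n/(0.85 f'_c b)) = 645 − √(645² − 2 × 616.667×10⁶/(0.85 × 23 × 520)) = 102.13 mm.
A_s = 0.85 f'_c a b / f_y = 0.85 × 23 × 102.13 × 520 / 400 = 2595.6 mm².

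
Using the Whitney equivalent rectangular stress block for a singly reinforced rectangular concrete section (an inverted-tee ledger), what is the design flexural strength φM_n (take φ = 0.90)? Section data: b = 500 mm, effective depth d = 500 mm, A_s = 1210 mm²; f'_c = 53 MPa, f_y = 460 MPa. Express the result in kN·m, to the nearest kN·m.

T = A_s f_y = 1210 × 460 = 556600 N = 556.6 kN.
From C = T: a = T/(0.85 f'_c b) = 556600/(0.85 × 53 × 500) = 24.71 mm.
M_n = T(d − a/2) = 556.6 kN × (500 − 12.355) mm = 271.42 kN·m.
φM_n = 0.90 × 271.42 = 244.28 kN·m.

φM_n ≈ 244 kN·m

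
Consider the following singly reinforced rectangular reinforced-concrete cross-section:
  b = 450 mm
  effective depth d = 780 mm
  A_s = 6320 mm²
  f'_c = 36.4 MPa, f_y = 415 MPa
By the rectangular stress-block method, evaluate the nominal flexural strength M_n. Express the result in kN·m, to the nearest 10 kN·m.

T = A_s f_y = 6320 × 415 = 2622800 N = 2622.8 kN.
From C = T: a = T/(0.85 f'_c b) = 2622800/(0.85 × 36.4 × 450) = 188.38 mm.
M_n = T(d − a/2) = 2622.8 kN × (780 − 94.19) mm = 1798.74 kN·m.

M_n ≈ 1800 kN·m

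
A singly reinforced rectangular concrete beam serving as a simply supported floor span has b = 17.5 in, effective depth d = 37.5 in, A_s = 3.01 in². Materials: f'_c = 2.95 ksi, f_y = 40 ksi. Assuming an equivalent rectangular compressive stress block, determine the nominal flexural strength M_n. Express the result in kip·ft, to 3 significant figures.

T = A_s f_y = 3.01 × 40 = 120.4 kips.
a = T/(0.85 f'_c b) = 120.4/(0.85 × 2.95 × 17.5) = 2.744 in.
M_n = T(d − a/2) = 120.4 × (37.5 − 1.372) = 4349.8 kip·in = 4349.8/12 = 362.48 kip·ft.

M_n ≈ 362 kip·ft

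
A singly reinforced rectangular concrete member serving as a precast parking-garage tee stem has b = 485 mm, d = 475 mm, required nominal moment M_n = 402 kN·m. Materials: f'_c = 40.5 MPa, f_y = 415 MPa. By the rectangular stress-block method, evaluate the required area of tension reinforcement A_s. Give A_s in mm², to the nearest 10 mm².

A_s ≈ 2160 mm²

With M_n = 0.85 f'_c a b (d − a/2), solve the quadratic for a:
a = d − √(d² − 2M_n/(0.85 f'_c b)) = 475 − √(475² − 2 × 402×10⁶/(0.85 × 40.5 × 485)) = 53.73 mm.
A_s = 0.85 f'_c a b / f_y = 0.85 × 40.5 × 53.73 × 485 / 415 = 2161.6 mm².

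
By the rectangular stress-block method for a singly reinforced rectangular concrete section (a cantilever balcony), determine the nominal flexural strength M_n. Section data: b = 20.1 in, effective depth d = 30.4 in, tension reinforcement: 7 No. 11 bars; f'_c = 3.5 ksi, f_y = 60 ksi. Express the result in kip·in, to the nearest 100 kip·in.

M_n ≈ 16300 kip·in

A_s = 7 × 1.56 = 10.92 in².
T = A_s f_y = 10.92 × 60 = 655.2 kips.
a = T/(0.85 f'_c b) = 655.2/(0.85 × 3.5 × 20.1) = 10.957 in.
M_n = T(d − a/2) = 655.2 × (30.4 − 5.4785) = 16328.6 kip·in.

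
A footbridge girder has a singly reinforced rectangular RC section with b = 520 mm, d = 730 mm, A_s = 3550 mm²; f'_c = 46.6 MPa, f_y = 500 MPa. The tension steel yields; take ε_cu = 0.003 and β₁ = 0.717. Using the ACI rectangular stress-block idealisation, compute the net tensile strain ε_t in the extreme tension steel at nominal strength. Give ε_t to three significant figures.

a = A_s f_y/(0.85 f'_c b) = 86.18 mm.
β₁ = 0.717, so c = a/β₁ = 86.18/0.717 = 120.20 mm.
From the linear strain diagram with ε_cu = 0.003: ε_t = 0.003 (d − c)/c = 0.003 × (730 − 120.20)/120.20 = 0.0152.
Since ε_t ≥ 0.005, the section is tension-controlled.

ε_t ≈ 0.0152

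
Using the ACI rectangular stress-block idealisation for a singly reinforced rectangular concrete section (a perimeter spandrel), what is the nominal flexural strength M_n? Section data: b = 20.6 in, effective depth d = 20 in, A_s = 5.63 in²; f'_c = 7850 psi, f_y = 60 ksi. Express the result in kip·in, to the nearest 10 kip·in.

T = A_s f_y = 5.63 × 60 = 337.8 kips.
a = T/(0.85 f'_c b) = 337.8/(0.85 × 7.85 × 20.6) = 2.458 in.
M_n = T(d − a/2) = 337.8 × (20 − 1.229) = 6340.8 kip·in.

M_n ≈ 6340 kip·in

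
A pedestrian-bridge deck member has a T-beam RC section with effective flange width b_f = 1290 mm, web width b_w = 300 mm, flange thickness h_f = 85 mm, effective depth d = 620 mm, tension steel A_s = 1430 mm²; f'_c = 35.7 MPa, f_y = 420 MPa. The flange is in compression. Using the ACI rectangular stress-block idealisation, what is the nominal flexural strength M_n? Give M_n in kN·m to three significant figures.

Tension: T = A_s f_y = 1430 × 420 = 600600 N.
Try a within the flange: a = T/(0.85 f'_c b_f) = 600600/(0.85 × 35.7 × 1290) = 15.34 mm.
Since a = 15.34 ≤ h_f = 85 mm, the stress block lies entirely in the flange; analyse as a rectangular beam of width b_f.
M_n = T(d − a/2) = 600600 × (620 − 7.67) = 367.77 × 10⁶ N·mm.
M_n = 367.77 kN·m.

M_n ≈ 368 kN·m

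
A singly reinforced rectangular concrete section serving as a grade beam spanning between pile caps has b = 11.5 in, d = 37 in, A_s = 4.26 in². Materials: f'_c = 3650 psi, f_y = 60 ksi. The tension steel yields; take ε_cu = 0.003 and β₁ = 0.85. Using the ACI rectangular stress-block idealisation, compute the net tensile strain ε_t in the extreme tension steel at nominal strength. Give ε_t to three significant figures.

ε_t ≈ 0.0102

a = A_s f_y/(0.85 f'_c b) = 7.164 in.
β₁ = 0.85, so c = a/β₁ = 7.164/0.85 = 8.428 in.
From the linear strain diagram with ε_cu = 0.003: ε_t = 0.003 (d − c)/c = 0.003 × (37 − 8.428)/8.428 = 0.0102.
Since ε_t ≥ 0.005, the section is tension-controlled.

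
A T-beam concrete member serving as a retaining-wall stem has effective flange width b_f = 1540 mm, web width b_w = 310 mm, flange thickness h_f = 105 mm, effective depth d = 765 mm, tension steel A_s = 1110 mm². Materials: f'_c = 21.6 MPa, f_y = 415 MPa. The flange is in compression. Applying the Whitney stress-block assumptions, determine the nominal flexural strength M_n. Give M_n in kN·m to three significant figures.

M_n ≈ 349 kN·m

Tension: T = A_s f_y = 1110 × 415 = 460650 N.
Try a within the flange: a = T/(0.85 f'_c b_f) = 460650/(0.85 × 21.6 × 1540) = 16.29 mm.
Since a = 16.29 ≤ h_f = 105 mm, the stress block lies entirely in the flange; analyse as a rectangular beam of width b_f.
M_n = T(d − a/2) = 460650 × (765 − 8.145) = 348.65 × 10⁶ N·mm.
M_n = 348.65 kN·m.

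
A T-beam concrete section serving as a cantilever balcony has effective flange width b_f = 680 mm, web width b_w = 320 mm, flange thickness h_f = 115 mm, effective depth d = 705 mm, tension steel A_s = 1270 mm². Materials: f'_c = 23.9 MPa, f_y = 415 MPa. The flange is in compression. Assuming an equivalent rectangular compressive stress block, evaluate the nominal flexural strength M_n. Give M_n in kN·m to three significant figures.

Tension: T = A_s f_y = 1270 × 415 = 527050 N.
Try a within the flange: a = T/(0.85 f'_c b_f) = 527050/(0.85 × 23.9 × 680) = 38.15 mm.
Since a = 38.15 ≤ h_f = 115 mm, the stress block lies entirely in the flange; analyse as a rectangular beam of width b_f.
M_n = T(d − a/2) = 527050 × (705 − 19.075) = 361.52 × 10⁶ N·mm.
M_n = 361.52 kN·m.

M_n ≈ 362 kN·m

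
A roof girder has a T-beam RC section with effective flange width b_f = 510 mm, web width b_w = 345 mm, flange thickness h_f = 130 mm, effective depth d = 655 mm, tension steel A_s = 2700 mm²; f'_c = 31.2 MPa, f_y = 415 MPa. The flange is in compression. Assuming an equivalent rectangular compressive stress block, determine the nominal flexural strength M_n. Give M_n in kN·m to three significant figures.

Tension: T = A_s f_y = 2700 × 415 = 1120500 N.
Try a within the flange: a = T/(0.85 f'_c b_f) = 1120500/(0.85 × 31.2 × 510) = 82.85 mm.
Since a = 82.85 ≤ h_f = 130 mm, the stress block lies entirely in the flange; analyse as a rectangular beam of width b_f.
M_n = T(d − a/2) = 1120500 × (655 − 41.425) = 687.51 × 10⁶ N·mm.
M_n = 687.51 kN·m.

M_n ≈ 688 kN·m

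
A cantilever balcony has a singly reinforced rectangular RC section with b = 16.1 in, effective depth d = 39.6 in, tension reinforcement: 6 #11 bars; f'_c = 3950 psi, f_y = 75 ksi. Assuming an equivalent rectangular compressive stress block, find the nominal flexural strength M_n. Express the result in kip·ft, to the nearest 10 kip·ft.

A_s = 6 × 1.56 = 9.36 in².
T = A_s f_y = 9.36 × 75 = 702 kips.
a = T/(0.85 f'_c b) = 702/(0.85 × 3.95 × 16.1) = 12.987 in.
M_n = T(d − a/2) = 702 × (39.6 − 6.4935) = 23240.8 kip·in = 23240.8/12 = 1936.73 kip·ft.

M_n ≈ 1940 kip·ft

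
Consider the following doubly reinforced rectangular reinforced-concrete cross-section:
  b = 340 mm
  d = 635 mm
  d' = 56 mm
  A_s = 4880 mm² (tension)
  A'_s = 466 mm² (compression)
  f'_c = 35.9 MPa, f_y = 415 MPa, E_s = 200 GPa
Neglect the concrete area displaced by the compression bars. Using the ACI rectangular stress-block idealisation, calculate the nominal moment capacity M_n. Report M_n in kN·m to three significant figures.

Assume both tension and compression steel yield.
Net tension couple steel: A_s − A'_s = 4414 mm².
a = (A_s − A'_s) f_y / (0.85 f'_c b) = 1831810/(0.85 × 35.9 × 340) = 176.56 mm.
c = a/β₁ = 176.56/0.794 = 222.37 mm; ε'_s = 0.003(c − d')/c = 0.0022 ≥ f_y/E_s = 0.0021, so compression steel does yield.
M_n = (A_s − A'_s) f_y (d − a/2) + A'_s f_y (d − d') = [1831810 × (635 − 88.28) + 193390 × (635 − 56)] × 10⁻⁶ = 1001.49 + 111.97 = 1113.46 kN·m.

M_n ≈ 1110 kN·m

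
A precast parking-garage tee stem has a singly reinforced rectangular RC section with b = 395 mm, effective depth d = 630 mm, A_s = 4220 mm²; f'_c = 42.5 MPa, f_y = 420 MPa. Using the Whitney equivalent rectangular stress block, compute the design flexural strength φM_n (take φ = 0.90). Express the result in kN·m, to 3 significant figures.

φM_n ≈ 906 kN·m

T = A_s f_y = 4220 × 420 = 1772400 N = 1772.4 kN.
From C = T: a = T/(0.85 f'_c b) = 1772400/(0.85 × 42.5 × 395) = 124.21 mm.
M_n = T(d − a/2) = 1772.4 kN × (630 − 62.105) mm = 1006.54 kN·m.
φM_n = 0.90 × 1006.54 = 905.89 kN·m.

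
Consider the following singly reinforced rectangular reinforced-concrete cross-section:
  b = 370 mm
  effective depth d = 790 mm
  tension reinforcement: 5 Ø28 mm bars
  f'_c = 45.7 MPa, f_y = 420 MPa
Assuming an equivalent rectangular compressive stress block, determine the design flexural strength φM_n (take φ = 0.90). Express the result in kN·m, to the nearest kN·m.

φM_n ≈ 867 kN·m

A_s = 5 × 616 = 3080 mm².
T = A_s f_y = 3080 × 420 = 1293600 N = 1293.6 kN.
From C = T: a = T/(0.85 f'_c b) = 1293600/(0.85 × 45.7 × 370) = 90.00 mm.
M_n = T(d − a/2) = 1293.6 kN × (790 − 45) mm = 963.73 kN·m.
φM_n = 0.90 × 963.73 = 867.36 kN·m.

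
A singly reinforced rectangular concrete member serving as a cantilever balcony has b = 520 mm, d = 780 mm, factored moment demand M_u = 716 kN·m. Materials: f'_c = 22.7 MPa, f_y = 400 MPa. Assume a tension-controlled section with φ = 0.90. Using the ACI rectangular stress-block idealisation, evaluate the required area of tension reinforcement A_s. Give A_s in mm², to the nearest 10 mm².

A_s ≈ 2740 mm²

M_n = M_u/φ = 716/0.90 = 795.556 kN·m.
With M_n = 0.85 f'_c a b (d − a/2), solve the quadratic for a:
a = d − √(d² − 2M_n/(0.85 f'_c b)) = 780 − √(780² − 2 × 795.556×10⁶/(0.85 × 22.7 × 520)) = 109.31 mm.
A_s = 0.85 f'_c a b / f_y = 0.85 × 22.7 × 109.31 × 520 / 400 = 2741.9 mm².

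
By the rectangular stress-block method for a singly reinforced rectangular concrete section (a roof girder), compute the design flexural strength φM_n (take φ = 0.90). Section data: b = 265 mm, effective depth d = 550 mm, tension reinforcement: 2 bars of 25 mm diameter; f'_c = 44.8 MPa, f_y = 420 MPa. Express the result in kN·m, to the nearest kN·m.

A_s = 2 × 491 = 982 mm².
T = A_s f_y = 982 × 420 = 412440 N = 412.44 kN.
From C = T: a = T/(0.85 f'_c b) = 412440/(0.85 × 44.8 × 265) = 40.87 mm.
M_n = T(d − a/2) = 412.44 kN × (550 − 20.435) mm = 218.41 kN·m.
φM_n = 0.90 × 218.41 = 196.57 kN·m.

φM_n ≈ 197 kN·m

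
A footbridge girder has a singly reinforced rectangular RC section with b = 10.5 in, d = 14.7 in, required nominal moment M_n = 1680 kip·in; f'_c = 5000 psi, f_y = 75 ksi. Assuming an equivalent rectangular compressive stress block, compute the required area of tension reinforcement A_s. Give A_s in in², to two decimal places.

A_s ≈ 1.69 in²

From M_n = 0.85 f'_c a b (d − a/2):
a = d − √(d² − 2M_n/(0.85 f'_c b)) = 14.7 − √(14.7² − 2 × 1680/(0.85 × 5 × 10.5)) = 2.834 in.
A_s = 0.85 f'_c a b / f_y = 0.85 × 5 × 2.834 × 10.5 / 75 = 1.686 in².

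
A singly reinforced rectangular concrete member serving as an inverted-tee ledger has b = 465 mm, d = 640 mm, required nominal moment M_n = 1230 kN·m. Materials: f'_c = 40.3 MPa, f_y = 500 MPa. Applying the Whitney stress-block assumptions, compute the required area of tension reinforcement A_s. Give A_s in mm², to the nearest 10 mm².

A_s ≈ 4300 mm²

With M_n = 0.85 f'_c a b (d − a/2), solve the quadratic for a:
a = d − √(d² − 2M_n/(0.85 f'_c b)) = 640 − √(640² − 2 × 1230×10⁶/(0.85 × 40.3 × 465)) = 134.87 mm.
A_s = 0.85 f'_c a b / f_y = 0.85 × 40.3 × 134.87 × 465 / 500 = 4296.6 mm².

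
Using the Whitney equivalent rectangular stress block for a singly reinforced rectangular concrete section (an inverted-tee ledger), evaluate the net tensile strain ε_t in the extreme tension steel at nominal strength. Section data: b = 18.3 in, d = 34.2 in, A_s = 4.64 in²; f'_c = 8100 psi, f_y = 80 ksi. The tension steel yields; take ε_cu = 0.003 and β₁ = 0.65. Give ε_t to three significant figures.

a = A_s f_y/(0.85 f'_c b) = 2.946 in.
β₁ = 0.65, so c = a/β₁ = 2.946/0.65 = 4.532 in.
From the linear strain diagram with ε_cu = 0.003: ε_t = 0.003 (d − c)/c = 0.003 × (34.2 − 4.532)/4.532 = 0.0196.
Since ε_t ≥ 0.005, the section is tension-controlled.

ε_t ≈ 0.0196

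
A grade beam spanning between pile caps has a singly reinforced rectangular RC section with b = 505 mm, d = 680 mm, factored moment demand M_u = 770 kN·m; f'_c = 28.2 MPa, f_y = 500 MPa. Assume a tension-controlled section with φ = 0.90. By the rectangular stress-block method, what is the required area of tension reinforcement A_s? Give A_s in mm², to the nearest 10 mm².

A_s ≈ 2750 mm²

M_n = M_u/φ = 770/0.90 = 855.556 kN·m.
With M_n = 0.85 f'_c a b (d − a/2), solve the quadratic for a:
a = d − √(d² − 2M_n/(0.85 f'_c b)) = 680 − √(680² − 2 × 855.556×10⁶/(0.85 × 28.2 × 505)) = 113.39 mm.
A_s = 0.85 f'_c a b / f_y = 0.85 × 28.2 × 113.39 × 505 / 500 = 2745.1 mm².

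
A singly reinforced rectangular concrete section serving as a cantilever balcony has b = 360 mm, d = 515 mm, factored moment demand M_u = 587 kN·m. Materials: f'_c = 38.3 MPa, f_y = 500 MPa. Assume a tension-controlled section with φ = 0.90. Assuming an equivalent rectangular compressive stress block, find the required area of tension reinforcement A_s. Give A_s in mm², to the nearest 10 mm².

M_n = M_u/φ = 587/0.90 = 652.222 kN·m.
With M_n = 0.85 f'_c a b (d − a/2), solve the quadratic for a:
a = d − √(d² − 2M_n/(0.85 f'_c b)) = 515 − √(515² − 2 × 652.222×10⁶/(0.85 × 38.3 × 360)) = 122.67 mm.
A_s = 0.85 f'_c a b / f_y = 0.85 × 38.3 × 122.67 × 360 / 500 = 2875.3 mm².

A_s ≈ 2880 mm²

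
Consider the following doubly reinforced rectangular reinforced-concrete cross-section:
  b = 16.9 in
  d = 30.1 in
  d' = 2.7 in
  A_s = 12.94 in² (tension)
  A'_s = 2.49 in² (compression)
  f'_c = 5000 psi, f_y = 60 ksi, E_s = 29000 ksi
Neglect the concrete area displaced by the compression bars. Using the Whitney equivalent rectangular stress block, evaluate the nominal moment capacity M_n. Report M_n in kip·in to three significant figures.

M_n ≈ 20200 kip·in

Assume both steels yield.
a = (A_s − A'_s) f_y/(0.85 f'_c b) = (12.94 − 2.49) × 60/(0.85 × 5 × 16.9) = 8.730 in.
c = a/β₁ = 8.730/0.8 = 10.913 in; ε'_s = 0.003(c − d')/c = 0.0023 ≥ ε_y = 0.0021, so the compression steel yields.
M_n = (A_s − A'_s) f_y (d − a/2) + A'_s f_y (d − d') = 627 × (30.1 − 4.365) + 149.4 × (30.1 − 2.7) = 16135.8 + 4093.6 = 20229.4 kip·in.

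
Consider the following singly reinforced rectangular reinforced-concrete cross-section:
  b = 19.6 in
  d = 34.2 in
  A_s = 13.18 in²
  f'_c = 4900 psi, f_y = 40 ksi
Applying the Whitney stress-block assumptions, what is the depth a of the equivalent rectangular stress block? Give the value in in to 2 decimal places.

T = A_s f_y = 13.18 × 40 = 527.2 kips.
a = T/(0.85 f'_c b) = 527.2/(0.85 × 4.9 × 19.6) = 6.46 in.

a ≈ 6.46 in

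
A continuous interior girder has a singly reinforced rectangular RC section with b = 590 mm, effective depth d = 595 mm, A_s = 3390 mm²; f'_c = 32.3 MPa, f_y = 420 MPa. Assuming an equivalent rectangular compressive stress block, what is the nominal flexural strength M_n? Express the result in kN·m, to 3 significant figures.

T = A_s f_y = 3390 × 420 = 1423800 N = 1423.8 kN.
From C = T: a = T/(0.85 f'_c b) = 1423800/(0.85 × 32.3 × 590) = 87.90 mm.
M_n = T(d − a/2) = 1423.8 kN × (595 − 43.95) mm = 784.58 kN·m.

M_n ≈ 785 kN·m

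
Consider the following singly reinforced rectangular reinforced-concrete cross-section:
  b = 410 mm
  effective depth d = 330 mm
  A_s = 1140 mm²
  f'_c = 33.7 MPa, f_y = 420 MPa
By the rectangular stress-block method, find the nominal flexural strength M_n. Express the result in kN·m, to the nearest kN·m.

T = A_s f_y = 1140 × 420 = 478800 N = 478.8 kN.
From C = T: a = T/(0.85 f'_c b) = 478800/(0.85 × 33.7 × 410) = 40.77 mm.
M_n = T(d − a/2) = 478.8 kN × (330 − 20.385) mm = 148.24 kN·m.

M_n ≈ 148 kN·m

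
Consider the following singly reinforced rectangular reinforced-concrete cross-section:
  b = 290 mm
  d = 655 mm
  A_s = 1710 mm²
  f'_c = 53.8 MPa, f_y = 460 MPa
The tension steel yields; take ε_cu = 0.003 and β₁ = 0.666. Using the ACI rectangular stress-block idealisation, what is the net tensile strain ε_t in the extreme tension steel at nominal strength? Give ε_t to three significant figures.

a = A_s f_y/(0.85 f'_c b) = 59.31 mm.
β₁ = 0.666, so c = a/β₁ = 59.31/0.666 = 89.05 mm.
From the linear strain diagram with ε_cu = 0.003: ε_t = 0.003 (d − c)/c = 0.003 × (655 − 89.05)/89.05 = 0.0191.
Since ε_t ≥ 0.005, the section is tension-controlled.

ε_t ≈ 0.0191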